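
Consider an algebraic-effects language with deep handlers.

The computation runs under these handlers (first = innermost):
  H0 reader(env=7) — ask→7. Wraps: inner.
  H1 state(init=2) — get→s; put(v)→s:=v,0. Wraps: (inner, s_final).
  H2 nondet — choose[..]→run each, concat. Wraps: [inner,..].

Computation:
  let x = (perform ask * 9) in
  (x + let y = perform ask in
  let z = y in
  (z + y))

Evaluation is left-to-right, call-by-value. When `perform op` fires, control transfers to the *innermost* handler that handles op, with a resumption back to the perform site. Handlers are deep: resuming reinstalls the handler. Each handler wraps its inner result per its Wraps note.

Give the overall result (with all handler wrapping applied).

Answer: [(77, 2)]

Evaluation trace:
ask @ H0 ⇒ 7
ask @ H0 ⇒ 7
H0 returns 77
H1 returns (77, 2)
H2 returns [(77, 2)]
= [(77, 2)]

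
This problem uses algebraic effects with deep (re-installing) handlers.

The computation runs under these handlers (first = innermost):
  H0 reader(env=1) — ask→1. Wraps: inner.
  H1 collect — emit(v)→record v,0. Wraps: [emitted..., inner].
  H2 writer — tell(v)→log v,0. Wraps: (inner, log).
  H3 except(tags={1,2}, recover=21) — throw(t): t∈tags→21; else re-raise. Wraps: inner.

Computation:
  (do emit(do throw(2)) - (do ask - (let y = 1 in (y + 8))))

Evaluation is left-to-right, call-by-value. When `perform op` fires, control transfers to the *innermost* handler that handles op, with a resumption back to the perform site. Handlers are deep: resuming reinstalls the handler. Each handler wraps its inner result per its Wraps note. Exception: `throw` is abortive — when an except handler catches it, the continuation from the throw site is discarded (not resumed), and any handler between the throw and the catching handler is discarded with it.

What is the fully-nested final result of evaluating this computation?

Answer: 21

Step-by-step:
throw(2) @ H3 caught ⇒ 21
= 21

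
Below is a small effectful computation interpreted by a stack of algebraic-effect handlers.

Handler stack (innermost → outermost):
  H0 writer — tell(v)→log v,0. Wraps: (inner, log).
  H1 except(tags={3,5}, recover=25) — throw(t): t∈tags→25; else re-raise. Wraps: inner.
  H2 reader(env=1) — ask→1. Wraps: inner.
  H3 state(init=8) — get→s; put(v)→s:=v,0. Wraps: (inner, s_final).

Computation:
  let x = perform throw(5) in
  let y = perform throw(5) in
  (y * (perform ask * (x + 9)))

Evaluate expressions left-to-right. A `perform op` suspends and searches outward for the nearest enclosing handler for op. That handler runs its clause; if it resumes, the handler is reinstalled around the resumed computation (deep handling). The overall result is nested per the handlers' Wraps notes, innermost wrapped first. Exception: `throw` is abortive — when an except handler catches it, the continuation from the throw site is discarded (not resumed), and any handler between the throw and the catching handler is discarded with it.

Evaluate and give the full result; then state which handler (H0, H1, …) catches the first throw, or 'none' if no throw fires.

Working:
throw(5) @ H1 caught ⇒ 25
H2 returns 25
H3 returns (25, 8)
= (25, 8)

Answer: (25, 8) ; first throw caught by: H1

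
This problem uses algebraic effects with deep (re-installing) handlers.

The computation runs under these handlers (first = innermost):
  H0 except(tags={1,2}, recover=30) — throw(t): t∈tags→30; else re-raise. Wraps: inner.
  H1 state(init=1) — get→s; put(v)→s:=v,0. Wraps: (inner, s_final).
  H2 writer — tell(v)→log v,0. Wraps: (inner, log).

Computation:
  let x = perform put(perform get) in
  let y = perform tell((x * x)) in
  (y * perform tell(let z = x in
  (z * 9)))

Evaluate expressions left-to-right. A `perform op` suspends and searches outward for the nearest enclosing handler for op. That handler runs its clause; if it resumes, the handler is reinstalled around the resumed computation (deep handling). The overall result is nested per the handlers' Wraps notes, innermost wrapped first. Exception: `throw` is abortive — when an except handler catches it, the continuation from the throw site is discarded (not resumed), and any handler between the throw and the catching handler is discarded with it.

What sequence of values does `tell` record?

Step-by-step:
get @ H1 ⇒ 1
put(1) @ H1 ⇒ s:=1
tell(0) @ H2 ⇒ log+=0
tell(0) @ H2 ⇒ log+=0
H0 returns 0
H1 returns (0, 1)
H2 returns ((0, 1), (0, 0))
= ((0, 1), (0, 0))

Answer: (0, 0)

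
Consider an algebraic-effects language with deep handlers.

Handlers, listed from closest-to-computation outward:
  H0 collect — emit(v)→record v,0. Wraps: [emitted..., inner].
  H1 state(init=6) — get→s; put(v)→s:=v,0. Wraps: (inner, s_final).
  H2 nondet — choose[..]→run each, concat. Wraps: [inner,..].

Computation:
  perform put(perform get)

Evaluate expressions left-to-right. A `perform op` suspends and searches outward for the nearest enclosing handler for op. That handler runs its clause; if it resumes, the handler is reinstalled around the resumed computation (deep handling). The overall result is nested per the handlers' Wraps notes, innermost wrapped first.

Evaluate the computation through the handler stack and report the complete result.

Step-by-step:
get @ H1 ⇒ 6
put(6) @ H1 ⇒ s:=6
H0 returns [0]
H1 returns ([0], 6)
H2 returns [([0], 6)]
= [([0], 6)]

Answer: [([0], 6)]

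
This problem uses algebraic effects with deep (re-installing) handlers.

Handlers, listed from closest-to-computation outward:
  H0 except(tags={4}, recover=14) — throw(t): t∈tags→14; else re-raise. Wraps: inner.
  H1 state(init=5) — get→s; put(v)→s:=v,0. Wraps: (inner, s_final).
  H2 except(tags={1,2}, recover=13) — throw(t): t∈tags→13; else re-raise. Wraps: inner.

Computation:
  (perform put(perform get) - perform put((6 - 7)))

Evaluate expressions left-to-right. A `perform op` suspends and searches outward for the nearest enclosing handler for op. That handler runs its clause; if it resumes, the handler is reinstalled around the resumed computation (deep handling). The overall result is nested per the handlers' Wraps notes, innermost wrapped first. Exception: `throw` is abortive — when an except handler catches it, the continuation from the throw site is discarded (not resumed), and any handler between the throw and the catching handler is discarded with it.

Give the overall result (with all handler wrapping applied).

Answer: (0, -1)

Step-by-step:
get @ H1 ⇒ 5
put(5) @ H1 ⇒ s:=5
put(-1) @ H1 ⇒ s:=-1
H0 returns 0
H1 returns (0, -1)
H2 returns (0, -1)
= (0, -1)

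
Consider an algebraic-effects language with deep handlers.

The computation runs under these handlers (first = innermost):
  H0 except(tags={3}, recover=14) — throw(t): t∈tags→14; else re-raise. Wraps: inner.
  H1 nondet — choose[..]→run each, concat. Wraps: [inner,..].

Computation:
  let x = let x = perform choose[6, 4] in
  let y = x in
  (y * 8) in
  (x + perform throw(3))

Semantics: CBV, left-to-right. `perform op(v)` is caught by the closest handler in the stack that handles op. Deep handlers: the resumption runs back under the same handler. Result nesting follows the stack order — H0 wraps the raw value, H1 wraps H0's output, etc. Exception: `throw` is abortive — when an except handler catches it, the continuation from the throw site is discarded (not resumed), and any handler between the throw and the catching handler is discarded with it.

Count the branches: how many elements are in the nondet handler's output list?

Step-by-step:
choose[6, 4] @ H1
  branch[0] choose=6:
    throw(3) @ H0 caught ⇒ 14
    H1 returns [14]
  branch[1] choose=4:
    throw(3) @ H0 caught ⇒ 14
    H1 returns [14]
= [14, 14]

Answer: 2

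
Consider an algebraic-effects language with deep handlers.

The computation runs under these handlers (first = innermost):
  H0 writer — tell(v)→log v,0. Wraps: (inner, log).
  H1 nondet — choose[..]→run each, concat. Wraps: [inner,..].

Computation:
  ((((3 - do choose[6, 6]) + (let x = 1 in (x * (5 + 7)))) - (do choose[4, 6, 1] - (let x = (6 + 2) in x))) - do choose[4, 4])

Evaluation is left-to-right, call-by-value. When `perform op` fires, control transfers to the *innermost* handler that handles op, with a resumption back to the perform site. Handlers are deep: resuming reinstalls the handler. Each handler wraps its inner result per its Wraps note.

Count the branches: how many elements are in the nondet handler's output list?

Answer: 12

Evaluation trace:
choose[6, 6] @ H1
  branch[0] choose=6:
    choose[4, 6, 1] @ H1
      branch[0] choose=4:
        choose[4, 4] @ H1
          branch[0] choose=4:
            H0 returns (9, ())
            H1 returns [(9, ())]
          branch[1] choose=4:
            H0 returns (9, ())
            H1 returns [(9, ())]
      branch[1] choose=6:
        choose[4, 4] @ H1
          branch[0] choose=4:
            H0 returns (7, ())
            H1 returns [(7, ())]
          branch[1] choose=4:
            H0 returns (7, ())
            H1 returns [(7, ())]
      branch[2] choose=1:
        choose[4, 4] @ H1
          branch[0] choose=4:
            H0 returns (12, ())
            H1 returns [(12, ())]
          branch[1] choose=4:
            H0 returns (12, ())
            H1 returns [(12, ())]
  branch[1] choose=6:
    choose[4, 6, 1] @ H1
      branch[0] choose=4:
        choose[4, 4] @ H1
          branch[0] choose=4:
            H0 returns (9, ())
            H1 returns [(9, ())]
          branch[1] choose=4:
            H0 returns (9, ())
            H1 returns [(9, ())]
      branch[1] choose=6:
        choose[4, 4] @ H1
          branch[0] choose=4:
            H0 returns (7, ())
            H1 returns [(7, ())]
          branch[1] choose=4:
            H0 returns (7, ())
            H1 returns [(7, ())]
      branch[2] choose=1:
        choose[4, 4] @ H1
          branch[0] choose=4:
            H0 returns (12, ())
            H1 returns [(12, ())]
          branch[1] choose=4:
            H0 returns (12, ())
            H1 returns [(12, ())]
= [(9, ()), (9, ()), (7, ()), (7, ()), (12, ()), (12, ()), (9, ()), (9, ()), (7, ()), (7, ()), (12, ()), (12, ())]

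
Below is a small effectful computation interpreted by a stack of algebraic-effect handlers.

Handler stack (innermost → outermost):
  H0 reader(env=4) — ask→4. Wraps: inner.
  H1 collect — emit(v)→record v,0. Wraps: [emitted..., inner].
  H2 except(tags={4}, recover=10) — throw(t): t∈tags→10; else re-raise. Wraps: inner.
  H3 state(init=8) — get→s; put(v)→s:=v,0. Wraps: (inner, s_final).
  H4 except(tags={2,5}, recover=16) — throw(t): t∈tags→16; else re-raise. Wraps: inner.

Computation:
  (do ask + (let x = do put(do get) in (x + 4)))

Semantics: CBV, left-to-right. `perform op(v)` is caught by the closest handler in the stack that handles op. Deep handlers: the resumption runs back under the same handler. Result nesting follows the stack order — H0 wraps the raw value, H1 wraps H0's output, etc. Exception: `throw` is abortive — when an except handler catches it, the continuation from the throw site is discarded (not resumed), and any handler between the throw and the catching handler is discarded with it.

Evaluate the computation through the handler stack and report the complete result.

Evaluation trace:
ask @ H0 ⇒ 4
get @ H3 ⇒ 8
put(8) @ H3 ⇒ s:=8
H0 returns 8
H1 returns [8]
H2 returns [8]
H3 returns ([8], 8)
H4 returns ([8], 8)
= ([8], 8)

Answer: ([8], 8)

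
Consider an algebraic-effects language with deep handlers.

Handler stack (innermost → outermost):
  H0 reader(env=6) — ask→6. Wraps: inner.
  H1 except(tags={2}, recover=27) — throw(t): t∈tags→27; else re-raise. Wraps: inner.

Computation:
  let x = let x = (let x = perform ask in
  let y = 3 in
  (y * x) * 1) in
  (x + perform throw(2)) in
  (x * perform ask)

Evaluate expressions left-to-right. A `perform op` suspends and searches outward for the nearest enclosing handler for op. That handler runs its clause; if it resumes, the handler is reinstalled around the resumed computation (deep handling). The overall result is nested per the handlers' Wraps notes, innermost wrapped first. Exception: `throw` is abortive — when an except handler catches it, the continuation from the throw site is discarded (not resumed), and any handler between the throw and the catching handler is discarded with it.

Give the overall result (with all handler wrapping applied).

Answer: 27

Working:
ask @ H0 ⇒ 6
throw(2) @ H1 caught ⇒ 27
= 27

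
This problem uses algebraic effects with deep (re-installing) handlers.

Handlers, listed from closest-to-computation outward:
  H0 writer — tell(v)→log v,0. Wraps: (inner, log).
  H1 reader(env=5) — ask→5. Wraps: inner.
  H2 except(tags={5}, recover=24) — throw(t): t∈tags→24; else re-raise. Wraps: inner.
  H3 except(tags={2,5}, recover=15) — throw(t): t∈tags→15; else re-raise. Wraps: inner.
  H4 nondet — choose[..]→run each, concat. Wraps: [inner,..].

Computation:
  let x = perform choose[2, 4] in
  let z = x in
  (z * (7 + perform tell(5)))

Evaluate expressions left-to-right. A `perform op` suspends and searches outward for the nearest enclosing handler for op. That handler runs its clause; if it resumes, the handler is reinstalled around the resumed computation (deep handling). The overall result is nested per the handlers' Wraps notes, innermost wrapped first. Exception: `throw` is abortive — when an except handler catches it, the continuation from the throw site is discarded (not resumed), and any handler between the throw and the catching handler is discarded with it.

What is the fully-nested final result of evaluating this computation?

Working:
choose[2, 4] @ H4
  branch[0] choose=2:
    tell(5) @ H0 ⇒ log+=5
    H0 returns (14, (5))
    H1 returns (14, (5))
    H2 returns (14, (5))
    H3 returns (14, (5))
    H4 returns [(14, (5))]
  branch[1] choose=4:
    tell(5) @ H0 ⇒ log+=5
    H0 returns (28, (5))
    H1 returns (28, (5))
    H2 returns (28, (5))
    H3 returns (28, (5))
    H4 returns [(28, (5))]
= [(14, (5)), (28, (5))]

Answer: [(14, (5)), (28, (5))]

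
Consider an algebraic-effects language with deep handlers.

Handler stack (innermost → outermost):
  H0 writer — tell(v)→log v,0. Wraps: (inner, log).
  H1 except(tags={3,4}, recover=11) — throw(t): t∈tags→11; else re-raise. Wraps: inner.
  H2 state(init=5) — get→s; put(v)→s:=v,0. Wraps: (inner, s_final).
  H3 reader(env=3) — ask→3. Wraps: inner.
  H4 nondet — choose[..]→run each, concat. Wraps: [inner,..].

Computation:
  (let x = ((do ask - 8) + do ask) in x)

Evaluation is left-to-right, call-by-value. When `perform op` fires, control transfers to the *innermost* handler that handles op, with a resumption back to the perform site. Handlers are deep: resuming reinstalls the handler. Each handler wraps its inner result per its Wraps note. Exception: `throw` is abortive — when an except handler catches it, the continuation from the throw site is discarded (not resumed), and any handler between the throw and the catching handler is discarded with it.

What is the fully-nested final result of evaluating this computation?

Working:
ask @ H3 ⇒ 3
ask @ H3 ⇒ 3
H0 returns (-2, ())
H1 returns (-2, ())
H2 returns ((-2, ()), 5)
H3 returns ((-2, ()), 5)
H4 returns [((-2, ()), 5)]
= [((-2, ()), 5)]

Answer: [((-2, ()), 5)]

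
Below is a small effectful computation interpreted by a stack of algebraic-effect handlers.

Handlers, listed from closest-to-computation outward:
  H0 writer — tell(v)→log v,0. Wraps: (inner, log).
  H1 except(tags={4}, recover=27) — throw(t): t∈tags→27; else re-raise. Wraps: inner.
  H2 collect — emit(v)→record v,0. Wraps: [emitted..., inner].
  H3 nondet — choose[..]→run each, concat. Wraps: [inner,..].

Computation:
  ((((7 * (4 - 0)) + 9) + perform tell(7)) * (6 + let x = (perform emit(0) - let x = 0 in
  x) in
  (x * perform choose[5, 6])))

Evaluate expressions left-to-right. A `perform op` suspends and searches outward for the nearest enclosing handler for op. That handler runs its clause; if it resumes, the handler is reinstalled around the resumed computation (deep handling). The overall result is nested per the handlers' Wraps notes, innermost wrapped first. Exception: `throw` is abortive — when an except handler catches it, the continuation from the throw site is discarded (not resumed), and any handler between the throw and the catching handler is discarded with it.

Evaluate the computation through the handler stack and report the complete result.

Answer: [[0, (222, (7))], [0, (222, (7))]]

Working:
tell(7) @ H0 ⇒ log+=7
emit(0) @ H2 ⇒ out+=0
choose[5, 6] @ H3
  branch[0] choose=5:
    H0 returns (222, (7))
    H1 returns (222, (7))
    H2 returns [0, (222, (7))]
    H3 returns [[0, (222, (7))]]
  branch[1] choose=6:
    H0 returns (222, (7))
    H1 returns (222, (7))
    H2 returns [0, (222, (7))]
    H3 returns [[0, (222, (7))]]
= [[0, (222, (7))], [0, (222, (7))]]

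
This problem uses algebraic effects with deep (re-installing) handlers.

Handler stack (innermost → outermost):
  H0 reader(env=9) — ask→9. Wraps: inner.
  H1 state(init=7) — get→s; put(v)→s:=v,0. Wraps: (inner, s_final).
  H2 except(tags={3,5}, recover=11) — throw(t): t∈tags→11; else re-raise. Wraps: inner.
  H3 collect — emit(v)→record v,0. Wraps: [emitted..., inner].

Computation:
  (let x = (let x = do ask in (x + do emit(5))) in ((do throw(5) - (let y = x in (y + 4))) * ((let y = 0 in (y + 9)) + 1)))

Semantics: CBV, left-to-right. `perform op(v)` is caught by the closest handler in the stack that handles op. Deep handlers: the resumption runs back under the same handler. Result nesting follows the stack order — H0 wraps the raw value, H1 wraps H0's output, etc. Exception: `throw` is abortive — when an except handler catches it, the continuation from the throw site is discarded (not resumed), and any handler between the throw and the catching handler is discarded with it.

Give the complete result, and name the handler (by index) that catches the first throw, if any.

Working:
ask @ H0 ⇒ 9
emit(5) @ H3 ⇒ out+=5
throw(5) @ H2 caught ⇒ 11
H3 returns [5, 11]
= [5, 11]

Answer: [5, 11] ; first throw caught by: H2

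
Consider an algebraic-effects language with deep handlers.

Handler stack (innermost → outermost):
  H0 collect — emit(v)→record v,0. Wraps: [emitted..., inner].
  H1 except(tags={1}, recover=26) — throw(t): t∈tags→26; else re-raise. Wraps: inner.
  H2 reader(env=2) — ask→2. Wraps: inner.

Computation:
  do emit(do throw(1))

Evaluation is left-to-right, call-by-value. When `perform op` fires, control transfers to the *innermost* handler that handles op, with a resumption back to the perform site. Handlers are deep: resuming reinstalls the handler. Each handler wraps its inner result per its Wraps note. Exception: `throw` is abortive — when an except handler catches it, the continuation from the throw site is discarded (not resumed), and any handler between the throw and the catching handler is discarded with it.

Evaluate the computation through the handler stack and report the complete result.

Answer: 26

Evaluation trace:
throw(1) @ H1 caught ⇒ 26
H2 returns 26
= 26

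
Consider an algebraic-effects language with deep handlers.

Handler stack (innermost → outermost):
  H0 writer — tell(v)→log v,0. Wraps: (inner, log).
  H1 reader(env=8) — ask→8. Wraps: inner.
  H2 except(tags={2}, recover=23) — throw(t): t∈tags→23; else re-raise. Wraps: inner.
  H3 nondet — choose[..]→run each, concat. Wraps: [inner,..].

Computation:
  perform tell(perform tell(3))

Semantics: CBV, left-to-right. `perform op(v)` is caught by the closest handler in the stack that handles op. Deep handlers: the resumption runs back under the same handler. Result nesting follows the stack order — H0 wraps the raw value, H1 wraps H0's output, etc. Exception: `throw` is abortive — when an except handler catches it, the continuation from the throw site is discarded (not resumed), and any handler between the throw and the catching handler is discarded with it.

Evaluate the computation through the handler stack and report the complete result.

Answer: [(0, (3, 0))]

Working:
tell(3) @ H0 ⇒ log+=3
tell(0) @ H0 ⇒ log+=0
H0 returns (0, (3, 0))
H1 returns (0, (3, 0))
H2 returns (0, (3, 0))
H3 returns [(0, (3, 0))]
= [(0, (3, 0))]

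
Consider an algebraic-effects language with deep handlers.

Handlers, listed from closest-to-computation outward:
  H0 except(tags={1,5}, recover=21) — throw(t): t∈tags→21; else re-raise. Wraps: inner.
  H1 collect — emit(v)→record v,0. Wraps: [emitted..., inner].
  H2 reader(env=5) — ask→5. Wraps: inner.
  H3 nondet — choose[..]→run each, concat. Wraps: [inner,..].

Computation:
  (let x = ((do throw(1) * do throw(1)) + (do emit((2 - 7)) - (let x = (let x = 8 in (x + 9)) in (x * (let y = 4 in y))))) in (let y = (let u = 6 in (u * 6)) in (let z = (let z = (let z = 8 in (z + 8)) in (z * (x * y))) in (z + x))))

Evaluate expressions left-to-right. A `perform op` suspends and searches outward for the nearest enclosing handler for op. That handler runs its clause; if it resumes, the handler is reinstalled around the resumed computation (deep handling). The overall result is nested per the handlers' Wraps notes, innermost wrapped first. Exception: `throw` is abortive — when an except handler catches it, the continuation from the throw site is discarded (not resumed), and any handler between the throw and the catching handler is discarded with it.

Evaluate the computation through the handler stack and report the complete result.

Evaluation trace:
throw(1) @ H0 caught ⇒ 21
H1 returns [21]
H2 returns [21]
H3 returns [[21]]
= [[21]]

Answer: [[21]]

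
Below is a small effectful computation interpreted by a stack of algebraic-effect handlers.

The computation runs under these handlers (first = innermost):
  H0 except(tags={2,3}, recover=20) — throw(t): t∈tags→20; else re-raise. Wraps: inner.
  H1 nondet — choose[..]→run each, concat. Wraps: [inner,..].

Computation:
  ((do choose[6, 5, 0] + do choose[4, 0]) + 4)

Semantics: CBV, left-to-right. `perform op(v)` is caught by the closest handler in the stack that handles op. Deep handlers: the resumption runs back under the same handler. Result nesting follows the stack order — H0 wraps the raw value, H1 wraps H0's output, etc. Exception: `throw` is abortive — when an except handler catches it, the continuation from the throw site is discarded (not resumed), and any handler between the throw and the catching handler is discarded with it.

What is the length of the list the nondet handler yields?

Answer: 6

Working:
choose[6, 5, 0] @ H1
  branch[0] choose=6:
    choose[4, 0] @ H1
      branch[0] choose=4:
        H0 returns 14
        H1 returns [14]
      branch[1] choose=0:
        H0 returns 10
        H1 returns [10]
  branch[1] choose=5:
    choose[4, 0] @ H1
      branch[0] choose=4:
        H0 returns 13
        H1 returns [13]
      branch[1] choose=0:
        H0 returns 9
        H1 returns [9]
  branch[2] choose=0:
    choose[4, 0] @ H1
      branch[0] choose=4:
        H0 returns 8
        H1 returns [8]
      branch[1] choose=0:
        H0 returns 4
        H1 returns [4]
= [14, 10, 13, 9, 8, 4]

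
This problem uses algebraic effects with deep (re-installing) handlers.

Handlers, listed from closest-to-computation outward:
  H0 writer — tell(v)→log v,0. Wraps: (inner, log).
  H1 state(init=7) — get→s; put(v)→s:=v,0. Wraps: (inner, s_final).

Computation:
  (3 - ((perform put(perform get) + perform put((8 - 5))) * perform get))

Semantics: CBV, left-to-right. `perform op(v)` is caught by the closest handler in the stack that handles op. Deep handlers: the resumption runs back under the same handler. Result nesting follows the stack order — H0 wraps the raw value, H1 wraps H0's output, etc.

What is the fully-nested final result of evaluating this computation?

Evaluation trace:
get @ H1 ⇒ 7
put(7) @ H1 ⇒ s:=7
put(3) @ H1 ⇒ s:=3
get @ H1 ⇒ 3
H0 returns (3, ())
H1 returns ((3, ()), 3)
= ((3, ()), 3)

Answer: ((3, ()), 3)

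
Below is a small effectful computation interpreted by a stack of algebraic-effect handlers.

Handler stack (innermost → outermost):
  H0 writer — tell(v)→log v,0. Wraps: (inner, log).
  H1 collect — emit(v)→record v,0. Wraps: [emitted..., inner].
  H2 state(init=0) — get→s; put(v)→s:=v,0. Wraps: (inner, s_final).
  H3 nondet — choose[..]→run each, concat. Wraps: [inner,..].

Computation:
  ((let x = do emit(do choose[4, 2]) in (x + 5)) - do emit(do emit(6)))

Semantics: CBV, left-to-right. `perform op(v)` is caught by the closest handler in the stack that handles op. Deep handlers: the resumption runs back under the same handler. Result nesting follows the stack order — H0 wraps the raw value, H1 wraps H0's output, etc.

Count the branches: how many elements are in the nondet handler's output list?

Working:
choose[4, 2] @ H3
  branch[0] choose=4:
    emit(4) @ H1 ⇒ out+=4
    emit(6) @ H1 ⇒ out+=6
    emit(0) @ H1 ⇒ out+=0
    H0 returns (5, ())
    H1 returns [4, 6, 0, (5, ())]
    H2 returns ([4, 6, 0, (5, ())], 0)
    H3 returns [([4, 6, 0, (5, ())], 0)]
  branch[1] choose=2:
    emit(2) @ H1 ⇒ out+=2
    emit(6) @ H1 ⇒ out+=6
    emit(0) @ H1 ⇒ out+=0
    H0 returns (5, ())
    H1 returns [2, 6, 0, (5, ())]
    H2 returns ([2, 6, 0, (5, ())], 0)
    H3 returns [([2, 6, 0, (5, ())], 0)]
= [([4, 6, 0, (5, ())], 0), ([2, 6, 0, (5, ())], 0)]

Answer: 2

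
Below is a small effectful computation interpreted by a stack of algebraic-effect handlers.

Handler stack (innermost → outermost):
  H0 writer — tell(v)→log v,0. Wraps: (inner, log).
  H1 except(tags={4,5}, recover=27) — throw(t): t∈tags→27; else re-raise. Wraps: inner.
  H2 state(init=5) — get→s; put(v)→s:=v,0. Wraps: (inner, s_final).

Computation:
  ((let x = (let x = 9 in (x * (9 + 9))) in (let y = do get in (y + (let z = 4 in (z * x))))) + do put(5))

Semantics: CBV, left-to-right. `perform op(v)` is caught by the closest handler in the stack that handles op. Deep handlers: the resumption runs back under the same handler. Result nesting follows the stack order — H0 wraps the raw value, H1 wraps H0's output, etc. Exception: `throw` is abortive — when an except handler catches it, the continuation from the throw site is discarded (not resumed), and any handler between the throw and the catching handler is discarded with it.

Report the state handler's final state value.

Answer: 5

Evaluation trace:
get @ H2 ⇒ 5
put(5) @ H2 ⇒ s:=5
H0 returns (653, ())
H1 returns (653, ())
H2 returns ((653, ()), 5)
= ((653, ()), 5)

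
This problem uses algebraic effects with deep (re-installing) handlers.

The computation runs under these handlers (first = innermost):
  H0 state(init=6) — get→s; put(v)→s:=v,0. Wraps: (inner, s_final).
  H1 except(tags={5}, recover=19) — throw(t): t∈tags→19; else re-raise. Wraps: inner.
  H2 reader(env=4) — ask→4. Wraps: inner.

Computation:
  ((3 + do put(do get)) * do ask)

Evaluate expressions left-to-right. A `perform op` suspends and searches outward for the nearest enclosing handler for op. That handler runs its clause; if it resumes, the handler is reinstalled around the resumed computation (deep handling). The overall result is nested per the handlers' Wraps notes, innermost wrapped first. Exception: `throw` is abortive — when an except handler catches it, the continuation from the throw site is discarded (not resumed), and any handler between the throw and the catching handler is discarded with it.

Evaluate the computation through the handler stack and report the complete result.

Answer: (12, 6)

Working:
get @ H0 ⇒ 6
put(6) @ H0 ⇒ s:=6
ask @ H2 ⇒ 4
H0 returns (12, 6)
H1 returns (12, 6)
H2 returns (12, 6)
= (12, 6)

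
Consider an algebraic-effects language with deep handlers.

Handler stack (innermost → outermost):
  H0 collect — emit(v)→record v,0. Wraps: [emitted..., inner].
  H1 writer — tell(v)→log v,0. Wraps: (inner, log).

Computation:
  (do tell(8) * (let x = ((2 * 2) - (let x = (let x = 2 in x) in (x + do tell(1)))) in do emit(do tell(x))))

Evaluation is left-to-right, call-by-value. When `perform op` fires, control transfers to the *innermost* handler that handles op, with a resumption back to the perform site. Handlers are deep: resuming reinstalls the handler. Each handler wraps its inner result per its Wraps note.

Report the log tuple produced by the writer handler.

Answer: (8, 1, 2)

Step-by-step:
tell(8) @ H1 ⇒ log+=8
tell(1) @ H1 ⇒ log+=1
tell(2) @ H1 ⇒ log+=2
emit(0) @ H0 ⇒ out+=0
H0 returns [0, 0]
H1 returns ([0, 0], (8, 1, 2))
= ([0, 0], (8, 1, 2))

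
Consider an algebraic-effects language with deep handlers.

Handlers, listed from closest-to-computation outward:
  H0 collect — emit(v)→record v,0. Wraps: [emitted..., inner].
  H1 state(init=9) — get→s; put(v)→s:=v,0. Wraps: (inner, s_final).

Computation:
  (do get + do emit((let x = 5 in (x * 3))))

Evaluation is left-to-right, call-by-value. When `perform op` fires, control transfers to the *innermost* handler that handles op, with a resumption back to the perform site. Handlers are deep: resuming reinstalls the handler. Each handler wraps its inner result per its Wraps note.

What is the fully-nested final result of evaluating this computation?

Evaluation trace:
get @ H1 ⇒ 9
emit(15) @ H0 ⇒ out+=15
H0 returns [15, 9]
H1 returns ([15, 9], 9)
= ([15, 9], 9)

Answer: ([15, 9], 9)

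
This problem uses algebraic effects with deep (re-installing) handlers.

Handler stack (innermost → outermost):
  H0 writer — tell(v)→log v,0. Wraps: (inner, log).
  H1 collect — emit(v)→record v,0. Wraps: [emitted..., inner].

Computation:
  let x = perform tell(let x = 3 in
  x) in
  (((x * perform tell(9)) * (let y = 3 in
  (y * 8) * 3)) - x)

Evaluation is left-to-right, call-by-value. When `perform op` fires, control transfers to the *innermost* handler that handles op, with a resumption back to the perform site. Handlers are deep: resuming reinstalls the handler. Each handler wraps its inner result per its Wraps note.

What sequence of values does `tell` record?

Step-by-step:
tell(3) @ H0 ⇒ log+=3
tell(9) @ H0 ⇒ log+=9
H0 returns (0, (3, 9))
H1 returns [(0, (3, 9))]
= [(0, (3, 9))]

Answer: (3, 9)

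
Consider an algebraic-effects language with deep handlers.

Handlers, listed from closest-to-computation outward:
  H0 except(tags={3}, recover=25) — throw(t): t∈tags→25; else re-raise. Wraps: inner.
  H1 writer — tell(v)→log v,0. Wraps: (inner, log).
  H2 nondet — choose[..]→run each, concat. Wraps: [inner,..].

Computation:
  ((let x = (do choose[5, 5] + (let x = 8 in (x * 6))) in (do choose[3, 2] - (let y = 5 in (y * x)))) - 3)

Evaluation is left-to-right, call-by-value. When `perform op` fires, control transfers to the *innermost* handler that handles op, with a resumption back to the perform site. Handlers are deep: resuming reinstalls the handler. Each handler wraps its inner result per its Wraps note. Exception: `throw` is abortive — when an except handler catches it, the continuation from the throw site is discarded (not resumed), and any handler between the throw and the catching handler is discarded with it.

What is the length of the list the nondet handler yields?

Evaluation trace:
choose[5, 5] @ H2
  branch[0] choose=5:
    choose[3, 2] @ H2
      branch[0] choose=3:
        H0 returns -265
        H1 returns (-265, ())
        H2 returns [(-265, ())]
      branch[1] choose=2:
        H0 returns -266
        H1 returns (-266, ())
        H2 returns [(-266, ())]
  branch[1] choose=5:
    choose[3, 2] @ H2
      branch[0] choose=3:
        H0 returns -265
        H1 returns (-265, ())
        H2 returns [(-265, ())]
      branch[1] choose=2:
        H0 returns -266
        H1 returns (-266, ())
        H2 returns [(-266, ())]
= [(-265, ()), (-266, ()), (-265, ()), (-266, ())]

Answer: 4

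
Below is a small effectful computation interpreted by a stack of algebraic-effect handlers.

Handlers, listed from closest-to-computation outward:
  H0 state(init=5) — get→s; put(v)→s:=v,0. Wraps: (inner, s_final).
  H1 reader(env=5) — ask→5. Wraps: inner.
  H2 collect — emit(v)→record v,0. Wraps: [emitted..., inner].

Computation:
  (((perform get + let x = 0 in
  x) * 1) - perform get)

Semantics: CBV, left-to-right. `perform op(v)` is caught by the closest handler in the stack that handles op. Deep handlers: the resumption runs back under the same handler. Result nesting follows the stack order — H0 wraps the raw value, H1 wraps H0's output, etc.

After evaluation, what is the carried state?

Answer: 5

Evaluation trace:
get @ H0 ⇒ 5
get @ H0 ⇒ 5
H0 returns (0, 5)
H1 returns (0, 5)
H2 returns [(0, 5)]
= [(0, 5)]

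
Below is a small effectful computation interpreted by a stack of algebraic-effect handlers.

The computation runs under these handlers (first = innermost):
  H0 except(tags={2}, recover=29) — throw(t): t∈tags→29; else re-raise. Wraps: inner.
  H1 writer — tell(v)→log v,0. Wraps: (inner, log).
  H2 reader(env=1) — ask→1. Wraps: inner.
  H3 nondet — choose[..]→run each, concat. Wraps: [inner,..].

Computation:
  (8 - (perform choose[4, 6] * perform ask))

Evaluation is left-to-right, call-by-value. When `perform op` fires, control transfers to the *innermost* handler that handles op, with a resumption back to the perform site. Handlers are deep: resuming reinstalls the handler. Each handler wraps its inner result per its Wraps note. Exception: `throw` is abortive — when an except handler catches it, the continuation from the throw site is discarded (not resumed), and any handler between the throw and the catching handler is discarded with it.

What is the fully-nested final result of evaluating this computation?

Answer: [(4, ()), (2, ())]

Working:
choose[4, 6] @ H3
  branch[0] choose=4:
    ask @ H2 ⇒ 1
    H0 returns 4
    H1 returns (4, ())
    H2 returns (4, ())
    H3 returns [(4, ())]
  branch[1] choose=6:
    ask @ H2 ⇒ 1
    H0 returns 2
    H1 returns (2, ())
    H2 returns (2, ())
    H3 returns [(2, ())]
= [(4, ()), (2, ())]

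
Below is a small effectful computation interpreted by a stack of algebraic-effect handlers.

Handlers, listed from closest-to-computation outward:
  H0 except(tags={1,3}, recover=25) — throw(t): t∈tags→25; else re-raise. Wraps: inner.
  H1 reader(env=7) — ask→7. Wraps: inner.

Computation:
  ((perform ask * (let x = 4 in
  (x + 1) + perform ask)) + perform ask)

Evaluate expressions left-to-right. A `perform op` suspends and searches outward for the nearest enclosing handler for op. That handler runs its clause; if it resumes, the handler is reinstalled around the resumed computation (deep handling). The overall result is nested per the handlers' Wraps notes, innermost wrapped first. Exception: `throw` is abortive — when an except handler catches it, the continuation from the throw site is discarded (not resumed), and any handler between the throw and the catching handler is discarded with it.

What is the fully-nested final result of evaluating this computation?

Working:
ask @ H1 ⇒ 7
ask @ H1 ⇒ 7
ask @ H1 ⇒ 7
H0 returns 91
H1 returns 91
= 91

Answer: 91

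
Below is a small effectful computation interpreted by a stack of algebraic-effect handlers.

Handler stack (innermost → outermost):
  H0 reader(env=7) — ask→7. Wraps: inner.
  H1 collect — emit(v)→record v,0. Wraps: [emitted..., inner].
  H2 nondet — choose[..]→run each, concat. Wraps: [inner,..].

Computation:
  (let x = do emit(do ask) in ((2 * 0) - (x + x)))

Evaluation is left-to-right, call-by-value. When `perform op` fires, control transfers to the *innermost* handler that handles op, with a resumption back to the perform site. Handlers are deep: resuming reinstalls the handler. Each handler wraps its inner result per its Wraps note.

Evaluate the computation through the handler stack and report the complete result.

Working:
ask @ H0 ⇒ 7
emit(7) @ H1 ⇒ out+=7
H0 returns 0
H1 returns [7, 0]
H2 returns [[7, 0]]
= [[7, 0]]

Answer: [[7, 0]]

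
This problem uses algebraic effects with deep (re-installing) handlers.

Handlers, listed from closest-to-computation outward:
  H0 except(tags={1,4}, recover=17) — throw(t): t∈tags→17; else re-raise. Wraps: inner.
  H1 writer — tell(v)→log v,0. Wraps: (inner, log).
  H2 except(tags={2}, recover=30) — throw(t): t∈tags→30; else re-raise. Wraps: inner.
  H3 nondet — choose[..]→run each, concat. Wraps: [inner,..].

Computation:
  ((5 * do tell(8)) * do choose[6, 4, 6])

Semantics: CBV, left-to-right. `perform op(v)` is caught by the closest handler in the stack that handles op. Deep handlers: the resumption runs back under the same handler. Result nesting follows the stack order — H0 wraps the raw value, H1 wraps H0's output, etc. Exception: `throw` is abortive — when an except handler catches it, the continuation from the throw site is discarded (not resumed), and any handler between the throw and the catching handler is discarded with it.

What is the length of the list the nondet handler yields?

Evaluation trace:
tell(8) @ H1 ⇒ log+=8
choose[6, 4, 6] @ H3
  branch[0] choose=6:
    H0 returns 0
    H1 returns (0, (8))
    H2 returns (0, (8))
    H3 returns [(0, (8))]
  branch[1] choose=4:
    H0 returns 0
    H1 returns (0, (8))
    H2 returns (0, (8))
    H3 returns [(0, (8))]
  branch[2] choose=6:
    H0 returns 0
    H1 returns (0, (8))
    H2 returns (0, (8))
    H3 returns [(0, (8))]
= [(0, (8)), (0, (8)), (0, (8))]

Answer: 3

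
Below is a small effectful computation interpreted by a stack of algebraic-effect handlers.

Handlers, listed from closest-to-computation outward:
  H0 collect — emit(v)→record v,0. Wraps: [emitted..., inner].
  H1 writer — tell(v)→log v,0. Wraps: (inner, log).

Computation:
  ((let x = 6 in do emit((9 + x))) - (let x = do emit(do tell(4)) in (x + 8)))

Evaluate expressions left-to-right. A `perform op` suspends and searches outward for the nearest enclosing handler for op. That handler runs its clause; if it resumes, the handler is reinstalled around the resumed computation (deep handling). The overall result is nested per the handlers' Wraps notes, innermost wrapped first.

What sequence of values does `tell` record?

Evaluation trace:
emit(15) @ H0 ⇒ out+=15
tell(4) @ H1 ⇒ log+=4
emit(0) @ H0 ⇒ out+=0
H0 returns [15, 0, -8]
H1 returns ([15, 0, -8], (4))
= ([15, 0, -8], (4))

Answer: (4)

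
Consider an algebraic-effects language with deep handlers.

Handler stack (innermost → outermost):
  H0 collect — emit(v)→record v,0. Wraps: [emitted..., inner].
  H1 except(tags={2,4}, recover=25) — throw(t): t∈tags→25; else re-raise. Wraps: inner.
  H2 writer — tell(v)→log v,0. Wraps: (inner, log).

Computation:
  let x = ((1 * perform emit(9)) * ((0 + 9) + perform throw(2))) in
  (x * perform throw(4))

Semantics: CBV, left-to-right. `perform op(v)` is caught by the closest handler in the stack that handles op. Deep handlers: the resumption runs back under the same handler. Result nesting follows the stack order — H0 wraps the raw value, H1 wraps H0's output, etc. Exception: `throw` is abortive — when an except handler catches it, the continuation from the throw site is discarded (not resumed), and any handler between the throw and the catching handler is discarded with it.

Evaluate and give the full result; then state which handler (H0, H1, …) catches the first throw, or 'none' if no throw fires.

Evaluation trace:
emit(9) @ H0 ⇒ out+=9
throw(2) @ H1 caught ⇒ 25
H2 returns (25, ())
= (25, ())

Answer: (25, ()) ; first throw caught by: H1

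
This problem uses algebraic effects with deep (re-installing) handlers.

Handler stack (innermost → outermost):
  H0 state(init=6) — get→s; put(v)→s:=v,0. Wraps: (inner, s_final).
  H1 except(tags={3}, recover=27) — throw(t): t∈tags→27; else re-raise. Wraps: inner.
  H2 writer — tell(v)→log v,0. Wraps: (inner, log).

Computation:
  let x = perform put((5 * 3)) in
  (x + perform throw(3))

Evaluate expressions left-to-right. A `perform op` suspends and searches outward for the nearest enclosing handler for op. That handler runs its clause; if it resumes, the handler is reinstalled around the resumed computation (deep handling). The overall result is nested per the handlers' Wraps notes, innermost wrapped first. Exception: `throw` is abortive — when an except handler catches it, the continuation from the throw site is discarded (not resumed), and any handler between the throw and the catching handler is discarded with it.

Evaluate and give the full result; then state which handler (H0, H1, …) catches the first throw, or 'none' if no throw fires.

Answer: (27, ()) ; first throw caught by: H1

Step-by-step:
put(15) @ H0 ⇒ s:=15
throw(3) @ H1 caught ⇒ 27
H2 returns (27, ())
= (27, ())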